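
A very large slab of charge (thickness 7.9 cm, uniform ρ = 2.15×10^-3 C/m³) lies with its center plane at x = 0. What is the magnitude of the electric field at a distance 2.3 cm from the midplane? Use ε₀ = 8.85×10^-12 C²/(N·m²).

E ≈ 5.59×10^6 V/m

By symmetry E is perpendicular to the slab. A Gaussian pillbox from −2.3 cm to +2.3 cm (face area A) lies entirely within the slab.
Q_enc = ρ·(2x)·A and flux = 2EA, so 2EA = 2ρxA/ε₀ ⇒ E = |ρ|x/ε₀.
E = (2.15×10^-3)(0.023)/(8.85×10^-12) = 5.59×10^6 N/C.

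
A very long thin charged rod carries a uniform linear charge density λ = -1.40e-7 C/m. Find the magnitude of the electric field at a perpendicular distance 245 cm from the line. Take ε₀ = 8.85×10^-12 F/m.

|E| ≈ 1.03×10^3 N/C

Coaxial Gaussian cylinder, radius r = 245 cm, length L.
Q_enc = λL, so λ_enc = -1.40×10^-7 C/m.
Gauss's law: E·2πrL = λ_enc L/ε₀.
E = |λ_enc|/(2πε₀r) = (1.40×10^-7)/(2π·8.85×10^-12·2.45) = 1.03e3 N/C.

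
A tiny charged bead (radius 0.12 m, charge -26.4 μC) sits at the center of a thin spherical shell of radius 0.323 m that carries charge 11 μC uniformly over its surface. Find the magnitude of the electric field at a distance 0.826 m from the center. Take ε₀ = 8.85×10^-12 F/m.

By spherical symmetry E is radial; choose a Gaussian sphere of radius r = 0.826 m (r > 0.323 m, enclosing both).
Q_enc = (-26.4 μC) + (11 μC) = -1.54e-5 C.
By Gauss's law, ∮E·dA = E·4πr² = Q_enc/ε₀.
E = |Q_enc|/(4πε₀r²) = (1.54e-5)/(4π·8.85×10^-12·(0.826)²) = 2.03×10^5 N/C.

|E| ≈ 2.03×10^5 V/m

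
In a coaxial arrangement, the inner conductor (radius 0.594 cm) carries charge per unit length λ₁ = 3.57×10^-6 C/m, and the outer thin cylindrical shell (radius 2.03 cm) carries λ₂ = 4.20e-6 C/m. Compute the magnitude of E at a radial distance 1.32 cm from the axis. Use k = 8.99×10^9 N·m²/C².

|E| ≈ 4.86×10^6 N/C

Take a coaxial cylindrical Gaussian surface of radius r = 1.32 cm and length L (between the conductors, 0.594 cm < r < 2.03 cm).
Only the inner wire is enclosed; the outer shell contributes nothing inside itself. λ_enc = λ₁ = 3.57×10^-6 C/m.
Applying ∮E·dA = Q_enc/ε₀ with the end caps contributing no flux:
E = 2k|λ_enc|/r = 2(8.99×10^9)(3.57×10^-6)/(0.0132) = 4.86×10^6 N/C.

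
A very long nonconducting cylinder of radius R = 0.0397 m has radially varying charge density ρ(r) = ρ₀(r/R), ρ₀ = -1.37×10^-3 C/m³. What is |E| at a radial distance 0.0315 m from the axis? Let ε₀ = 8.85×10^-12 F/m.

E ≈ 1.29×10^6 N/C

Coaxial Gaussian cylinder, radius r = 0.0315 m, length L (r < R).
λ_enc = ∫₀^r ρ(r')·2πr' dr' = (2πρ₀/R)·r^3/3 = -2.259×10^-6 C/m.
Applying ∮E·dA = Q_enc/ε₀ with the end caps contributing no flux:
E = |λ_enc|/(2πε₀r) = (2.259e-6)/(2π·8.85×10^-12·0.0315) = 1.29×10^6 N/C.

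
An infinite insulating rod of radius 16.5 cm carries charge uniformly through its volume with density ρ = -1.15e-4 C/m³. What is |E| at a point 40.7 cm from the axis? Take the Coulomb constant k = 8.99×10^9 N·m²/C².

4.35e5 N/C

Coaxial Gaussian cylinder, radius r = 40.7 cm, length L (r > 16.5 cm, full cross-section enclosed).
λ_enc = ρ·πR² = (-1.15e-4)π(0.165)² = -9.836e-6 C/m.
Applying ∮E·dA = Q_enc/ε₀ with the end caps contributing no flux:
E = 2k|λ_enc|/r = 2(8.99×10^9)(9.836×10^-6)/(0.407) = 4.35×10^5 N/C.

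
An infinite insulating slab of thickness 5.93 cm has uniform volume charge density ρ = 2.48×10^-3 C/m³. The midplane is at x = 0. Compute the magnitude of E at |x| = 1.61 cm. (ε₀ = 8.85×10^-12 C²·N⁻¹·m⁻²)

By symmetry E is perpendicular to the slab. A Gaussian pillbox from −1.61 cm to +1.61 cm (face area A) lies entirely within the slab.
Q_enc = ρ·(2x)·A and flux = 2EA, so 2EA = 2ρxA/ε₀ ⇒ E = |ρ|x/ε₀.
E = (2.48×10^-3)(0.0161)/(8.85×10^-12) = 4.51×10^6 N/C.

4.51×10^6 V/m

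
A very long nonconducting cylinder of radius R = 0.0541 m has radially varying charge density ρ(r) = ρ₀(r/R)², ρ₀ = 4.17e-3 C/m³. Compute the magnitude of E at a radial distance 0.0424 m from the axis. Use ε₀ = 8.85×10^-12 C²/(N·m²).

Choose a coaxial cylinder of radius r = 0.0424 m (arbitrary length L) as the Gaussian surface (r < R).
λ_enc = ∫₀^r ρ(r')·2πr' dr' = (2πρ₀/R²)·r^4/4 = 7.233×10^-6 C/m.
By Gauss's law (flux through the curved wall only), E·2πrL = λ_enc L/ε₀.
E = |λ_enc|/(2πε₀r) = (7.233×10^-6)/(2π·8.85×10^-12·0.0424) = 3.07×10^6 N/C.

E ≈ 3.07×10^6 V/m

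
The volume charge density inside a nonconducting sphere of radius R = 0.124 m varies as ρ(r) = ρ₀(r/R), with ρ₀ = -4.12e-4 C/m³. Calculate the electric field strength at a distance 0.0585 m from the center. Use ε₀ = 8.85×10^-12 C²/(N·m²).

By spherical symmetry E is radial; choose a Gaussian sphere of radius r = 0.0585 m (r < R).
Q_enc = ∫₀^r ρ(r')·4πr'² dr' = (4πρ₀/R) ∫₀^r r'^3 dr' = 4πρ₀ r^4/(4·R) = -1.223e-7 C.
Gauss's law: E·4πr² = Q_enc/ε₀.
E = |Q_enc|/(4πε₀r²) = (1.223×10^-7)/(4π·8.85×10^-12·(0.0585)²) = 3.21×10^5 N/C.

E = 3.21×10^5 V/m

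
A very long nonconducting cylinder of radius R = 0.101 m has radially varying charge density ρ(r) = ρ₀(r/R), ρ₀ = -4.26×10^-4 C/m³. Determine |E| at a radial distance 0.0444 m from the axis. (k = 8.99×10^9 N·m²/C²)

E = 3.13×10^5 N/C

Choose a coaxial cylinder of radius r = 0.0444 m (arbitrary length L) as the Gaussian surface (r < R).
λ_enc = ∫₀^r ρ(r')·2πr' dr' = (2πρ₀/R)·r^3/3 = -7.732×10^-7 C/m.
By Gauss's law (flux through the curved wall only), E·2πrL = λ_enc L/ε₀.
E = 2k|λ_enc|/r = 2(8.99×10^9)(7.732×10^-7)/(0.0444) = 3.13×10^5 N/C.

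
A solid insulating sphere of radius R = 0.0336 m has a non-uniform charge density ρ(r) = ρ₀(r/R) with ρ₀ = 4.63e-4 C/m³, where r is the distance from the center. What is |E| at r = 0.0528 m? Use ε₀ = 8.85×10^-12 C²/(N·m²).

E ≈ 1.78×10^5 V/m

Symmetry ⇒ E = E(r) r̂. Gaussian sphere of radius r = 0.0528 m (r > R, all charge enclosed).
Q_enc = 4π ∫₀^R ρ₀(r'/R)^1 r'² dr' = 4πρ₀R³/4 = 5.518×10^-8 C.
By Gauss's law, ∮E·dA = E·4πr² = Q_enc/ε₀.
E = |Q_enc|/(4πε₀r²) = (5.518e-8)/(4π·8.85×10^-12·(0.0528)²) = 1.78×10^5 N/C.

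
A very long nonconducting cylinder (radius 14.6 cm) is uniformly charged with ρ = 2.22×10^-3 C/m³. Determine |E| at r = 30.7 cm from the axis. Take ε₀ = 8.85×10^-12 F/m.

|E| = 8.71×10^6 V/m

Coaxial Gaussian cylinder, radius r = 30.7 cm, length L (r > 14.6 cm, full cross-section enclosed).
λ_enc = ρ·πR² = (2.22e-3)π(0.146)² = 1.487×10^-4 C/m.
Since E is radial and uniform over the curved surface, Φ = E·2πrL = Q_enc/ε₀ = λ_enc L/ε₀.
E = |λ_enc|/(2πε₀r) = (1.487×10^-4)/(2π·8.85×10^-12·0.307) = 8.71×10^6 N/C.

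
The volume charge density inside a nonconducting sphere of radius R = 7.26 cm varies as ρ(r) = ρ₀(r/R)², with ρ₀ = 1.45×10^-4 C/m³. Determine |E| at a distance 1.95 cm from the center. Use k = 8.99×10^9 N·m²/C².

4.61×10^3 V/m

Take a concentric spherical Gaussian surface of radius r = 1.95 cm (r < R).
Integrate the density: Q_enc = 4π ∫₀^r ρ₀(r'/R)^2 r'² dr' = 4πρ₀ r^5/(5·R²) = 1.949×10^-10 C.
Applying ∮E·dA = Q_enc/ε₀ with Φ = E(4πr²):
E = k|Q_enc|/r² = (8.99×10^9)(1.949e-10)/(0.0195)² = 4.61×10^3 N/C.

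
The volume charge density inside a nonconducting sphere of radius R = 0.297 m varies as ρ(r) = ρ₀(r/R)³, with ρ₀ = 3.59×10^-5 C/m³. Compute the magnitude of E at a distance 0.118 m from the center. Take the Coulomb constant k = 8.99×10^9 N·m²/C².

Use a concentric Gaussian sphere at r = 0.118 m (r < R).
Q_enc = ∫₀^r ρ(r')·4πr'² dr' = (4πρ₀/R³) ∫₀^r r'^5 dr' = 4πρ₀ r^6/(6·R³) = 7.748×10^-9 C.
By Gauss's law, ∮E·dA = E·4πr² = Q_enc/ε₀.
E = k|Q_enc|/r² = (8.99×10^9)(7.748×10^-9)/(0.118)² = 5.00e3 N/C.

5.00e3 N/C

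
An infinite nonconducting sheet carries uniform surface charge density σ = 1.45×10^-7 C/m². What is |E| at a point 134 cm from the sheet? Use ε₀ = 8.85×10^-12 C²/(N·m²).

Choose a cylindrical pillbox piercing the sheet, end faces (area A) parallel to it.
Only the two end caps contribute flux: Φ = 2EA. With Q_enc = σA, Gauss's law gives E = |σ|/(2ε₀).
E = |σ|/(2ε₀) = (1.45e-7)/(2·8.85×10^-12) = 8.19×10^3 N/C.

|E| ≈ 8.19×10^3 V/m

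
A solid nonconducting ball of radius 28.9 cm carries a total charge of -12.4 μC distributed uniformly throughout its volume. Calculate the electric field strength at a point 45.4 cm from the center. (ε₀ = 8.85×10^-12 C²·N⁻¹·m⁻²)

Symmetry ⇒ E = E(r) r̂. Gaussian sphere of radius r = 45.4 cm (r > R, so the entire charge is enclosed).
Q_enc = -12.4 μC = -1.24×10^-5 C.
By Gauss's law, ∮E·dA = E·4πr² = Q_enc/ε₀.
E = |Q_enc|/(4πε₀r²) = (1.24×10^-5)/(4π·8.85×10^-12·(0.454)²) = 5.41e5 N/C.

|E| = 5.41×10^5 N/C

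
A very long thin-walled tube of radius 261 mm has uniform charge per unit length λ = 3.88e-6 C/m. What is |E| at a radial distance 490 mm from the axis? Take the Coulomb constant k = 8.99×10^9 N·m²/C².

Coaxial Gaussian cylinder, radius r = 490 mm, length L (r > 261 mm).
The full line charge is enclosed: λ_enc = 3.88×10^-6 C/m.
Applying ∮E·dA = Q_enc/ε₀ with the end caps contributing no flux:
E = 2k|λ_enc|/r = 2(8.99×10^9)(3.88×10^-6)/(0.49) = 1.42e5 N/C.

|E| ≈ 1.42×10^5 N/C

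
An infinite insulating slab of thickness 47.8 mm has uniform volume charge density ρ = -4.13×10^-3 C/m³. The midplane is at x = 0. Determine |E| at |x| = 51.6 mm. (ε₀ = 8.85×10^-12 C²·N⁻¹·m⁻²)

|E| = 1.12×10^7 N/C

The point |x| = 51.6 mm lies outside the slab (half-thickness 0.0239 m). A symmetric pillbox spanning the full slab encloses Q_enc = ρ·d·A.
Flux = 2EA ⇒ E = |ρ|d/(2ε₀), independent of distance outside.
E = (4.13e-3)(0.0478)/(2·8.85×10^-12) = 1.12e7 N/C.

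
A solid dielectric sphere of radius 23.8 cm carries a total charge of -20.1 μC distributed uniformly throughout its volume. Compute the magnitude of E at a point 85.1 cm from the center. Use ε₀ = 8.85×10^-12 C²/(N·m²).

Take a concentric spherical Gaussian surface of radius r = 85.1 cm (r > R, so the entire charge is enclosed).
Q_enc = -20.1 μC = -2.01×10^-5 C.
Gauss's law: E·4πr² = Q_enc/ε₀.
E = |Q_enc|/(4πε₀r²) = (2.01×10^-5)/(4π·8.85×10^-12·(0.851)²) = 2.50e5 N/C.

|E| ≈ 2.50e5 V/m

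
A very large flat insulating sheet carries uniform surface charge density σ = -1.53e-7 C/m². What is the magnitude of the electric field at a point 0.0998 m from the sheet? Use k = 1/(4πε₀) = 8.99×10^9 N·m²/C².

|E| = 8.64×10^3 N/C

Choose a cylindrical pillbox piercing the sheet, end faces (area A) parallel to it.
Only the two end caps contribute flux: Φ = 2EA. With Q_enc = σA, Gauss's law gives E = |σ|/(2ε₀).
E = 2πk|σ| = 2π(8.99×10^9)(1.53e-7) = 8.64×10^3 N/C.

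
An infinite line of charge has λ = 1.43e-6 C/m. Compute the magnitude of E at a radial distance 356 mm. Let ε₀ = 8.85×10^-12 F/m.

Coaxial Gaussian cylinder, radius r = 356 mm, length L.
Q_enc = λL, so λ_enc = 1.43×10^-6 C/m.
Applying ∮E·dA = Q_enc/ε₀ with the end caps contributing no flux:
E = |λ_enc|/(2πε₀r) = (1.43×10^-6)/(2π·8.85×10^-12·0.356) = 7.22×10^4 N/C.

|E| ≈ 7.22×10^4 N/C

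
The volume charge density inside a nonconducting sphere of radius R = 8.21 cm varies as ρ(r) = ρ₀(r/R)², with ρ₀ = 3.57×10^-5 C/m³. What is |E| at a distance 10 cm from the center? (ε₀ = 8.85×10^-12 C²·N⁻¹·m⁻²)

|E| = 4.46e4 N/C

Symmetry ⇒ E = E(r) r̂. Gaussian sphere of radius r = 10 cm (r > R, all charge enclosed).
Q_enc = 4π ∫₀^R ρ₀(r'/R)^2 r'² dr' = 4πρ₀R³/5 = 4.965e-8 C.
By Gauss's law, ∮E·dA = E·4πr² = Q_enc/ε₀.
E = |Q_enc|/(4πε₀r²) = (4.965e-8)/(4π·8.85×10^-12·(0.1)²) = 4.46e4 N/C.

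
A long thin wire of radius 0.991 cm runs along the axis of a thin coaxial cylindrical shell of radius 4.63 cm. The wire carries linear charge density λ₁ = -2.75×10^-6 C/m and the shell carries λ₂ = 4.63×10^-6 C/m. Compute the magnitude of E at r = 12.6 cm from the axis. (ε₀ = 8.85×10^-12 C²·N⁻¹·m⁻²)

E ≈ 2.68×10^5 N/C

Choose a coaxial cylinder of radius r = 12.6 cm (arbitrary length L) as the Gaussian surface (r > 4.63 cm, enclosing both).
λ_enc = λ₁ + λ₂ = (-2.75×10^-6) + (4.63e-6) = 1.88×10^-6 C/m.
Since E is radial and uniform over the curved surface, Φ = E·2πrL = Q_enc/ε₀ = λ_enc L/ε₀.
E = |λ_enc|/(2πε₀r) = (1.88×10^-6)/(2π·8.85×10^-12·0.126) = 2.68×10^5 N/C.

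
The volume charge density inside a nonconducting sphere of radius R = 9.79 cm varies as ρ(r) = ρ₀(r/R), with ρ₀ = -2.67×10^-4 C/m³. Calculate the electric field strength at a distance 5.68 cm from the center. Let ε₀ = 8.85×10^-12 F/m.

|E| ≈ 2.49×10^5 V/m

By spherical symmetry E is radial; choose a Gaussian sphere of radius r = 5.68 cm (r < R).
Integrate the density: Q_enc = 4π ∫₀^r ρ₀(r'/R)^1 r'² dr' = 4πρ₀ r^4/(4·R) = -8.918e-8 C.
Gauss's law: E·4πr² = Q_enc/ε₀.
E = |Q_enc|/(4πε₀r²) = (8.918×10^-8)/(4π·8.85×10^-12·(0.0568)²) = 2.49×10^5 N/C.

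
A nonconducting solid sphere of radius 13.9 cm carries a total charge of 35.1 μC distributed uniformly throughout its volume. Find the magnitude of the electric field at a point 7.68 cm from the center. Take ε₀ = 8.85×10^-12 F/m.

Symmetry ⇒ E = E(r) r̂. Gaussian sphere of radius r = 7.68 cm (r < R).
For a uniform sphere the enclosed fraction is (r/R)³, so Q_enc = (35.1 μC)(0.0768/0.139)³ = 5.92×10^-6 C.
Gauss's law: E·4πr² = Q_enc/ε₀.
E = |Q_enc|/(4πε₀r²) = (5.92e-6)/(4π·8.85×10^-12·(0.0768)²) = 9.03×10^6 N/C.

|E| ≈ 9.03×10^6 N/C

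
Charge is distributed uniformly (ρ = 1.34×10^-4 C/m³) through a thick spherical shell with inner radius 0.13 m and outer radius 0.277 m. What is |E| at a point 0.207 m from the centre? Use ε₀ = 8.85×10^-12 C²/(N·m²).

|E| = 7.86×10^5 N/C

Symmetry ⇒ E = E(r) r̂. Gaussian sphere of radius r = 0.207 m (within the shell material, 0.13 m < r < 0.277 m).
Only the shell between 0.13 m and r is enclosed: Q_enc = ρ·(4π/3)(r³ − a³) = (1.34×10^-4)·(4π/3)·((0.207)³ − (0.13)³) = 3.745e-6 C.
By Gauss's law, ∮E·dA = E·4πr² = Q_enc/ε₀.
E = |Q_enc|/(4πε₀r²) = (3.745e-6)/(4π·8.85×10^-12·(0.207)²) = 7.86e5 N/C.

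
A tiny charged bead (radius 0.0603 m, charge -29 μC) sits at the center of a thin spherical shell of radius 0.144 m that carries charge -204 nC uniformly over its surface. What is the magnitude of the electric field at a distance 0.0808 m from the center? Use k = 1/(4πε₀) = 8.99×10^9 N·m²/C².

E ≈ 3.99×10^7 N/C

Use a concentric Gaussian sphere at r = 0.0808 m (between the bodies, 0.0603 m < r < 0.144 m).
The shell at 0.144 m lies outside the Gaussian surface, so Q_enc = -29 μC = -2.90×10^-5 C.
Gauss's law: E·4πr² = Q_enc/ε₀.
E = k|Q_enc|/r² = (8.99×10^9)(2.90×10^-5)/(0.0808)² = 3.99×10^7 N/C.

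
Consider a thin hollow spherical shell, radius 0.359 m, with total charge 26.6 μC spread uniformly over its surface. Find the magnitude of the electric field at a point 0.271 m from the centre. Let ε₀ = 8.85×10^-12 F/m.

Symmetry ⇒ E = E(r) r̂. Gaussian sphere of radius r = 0.271 m (inside the shell, r < 0.359 m).
No charge lies within this surface, so Q_enc = 0 and Gauss's law gives E·4πr² = 0 ⇒ E = 0.

|E| = 0 V/m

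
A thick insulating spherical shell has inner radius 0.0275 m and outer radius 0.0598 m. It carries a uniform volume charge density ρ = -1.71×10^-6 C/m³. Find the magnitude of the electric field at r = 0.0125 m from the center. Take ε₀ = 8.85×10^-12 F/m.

Symmetry ⇒ E = E(r) r̂. Gaussian sphere of radius r = 0.0125 m (r < 0.0275 m, inside the empty cavity).
No charge is enclosed, so by Gauss's law E·4πr² = 0 ⇒ E = 0.

E = 0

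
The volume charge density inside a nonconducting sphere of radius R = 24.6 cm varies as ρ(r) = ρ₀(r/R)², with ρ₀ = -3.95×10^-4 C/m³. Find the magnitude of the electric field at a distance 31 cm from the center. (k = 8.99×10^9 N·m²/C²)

|E| ≈ 1.38×10^6 N/C

By spherical symmetry E is radial; choose a Gaussian sphere of radius r = 31 cm (r > R, all charge enclosed).
Q_enc = 4π ∫₀^R ρ₀(r'/R)^2 r'² dr' = 4πρ₀R³/5 = -1.478e-5 C.
Applying ∮E·dA = Q_enc/ε₀ with Φ = E(4πr²):
E = k|Q_enc|/r² = (8.99×10^9)(1.478e-5)/(0.31)² = 1.38×10^6 N/C.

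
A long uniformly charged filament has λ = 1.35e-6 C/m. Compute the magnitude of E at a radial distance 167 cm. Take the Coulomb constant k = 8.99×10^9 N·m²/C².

|E| ≈ 1.45×10^4 V/m

By cylindrical symmetry E is radial; use a coaxial Gaussian cylinder of radius 167 cm and length L.
Q_enc = λL, so λ_enc = 1.35e-6 C/m.
Gauss's law: E·2πrL = λ_enc L/ε₀.
E = 2k|λ_enc|/r = 2(8.99×10^9)(1.35×10^-6)/(1.67) = 1.45e4 N/C.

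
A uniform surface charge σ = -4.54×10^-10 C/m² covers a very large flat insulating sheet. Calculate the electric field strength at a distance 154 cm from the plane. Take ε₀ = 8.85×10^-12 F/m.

25.6 N/C

Choose a cylindrical pillbox piercing the sheet, end faces (area A) parallel to it.
Only the two end caps contribute flux: Φ = 2EA. With Q_enc = σA, Gauss's law gives E = |σ|/(2ε₀).
E = |σ|/(2ε₀) = (4.54e-10)/(2·8.85×10^-12) = 25.6 N/C.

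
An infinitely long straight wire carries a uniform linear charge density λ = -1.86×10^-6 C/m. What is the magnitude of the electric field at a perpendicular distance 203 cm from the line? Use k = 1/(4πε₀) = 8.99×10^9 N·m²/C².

|E| = 1.65×10^4 V/m

By cylindrical symmetry E is radial; use a coaxial Gaussian cylinder of radius 203 cm and length L.
Q_enc = λL, so λ_enc = -1.86×10^-6 C/m.
Gauss's law: E·2πrL = λ_enc L/ε₀.
E = 2k|λ_enc|/r = 2(8.99×10^9)(1.86×10^-6)/(2.03) = 1.65×10^4 N/C.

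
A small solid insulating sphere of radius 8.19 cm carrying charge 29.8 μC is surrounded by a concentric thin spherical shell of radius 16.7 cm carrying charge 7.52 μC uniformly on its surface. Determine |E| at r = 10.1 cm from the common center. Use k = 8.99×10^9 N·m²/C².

|E| = 2.63×10^7 N/C

By spherical symmetry E is radial; choose a Gaussian sphere of radius r = 10.1 cm (between the bodies, 8.19 cm < r < 16.7 cm).
Only the inner charge is enclosed; the outer shell contributes nothing inside itself. Q_enc = 29.8 μC = 2.98×10^-5 C.
Since E is radial and uniform over the Gaussian sphere, Φ = E·4πr² = Q_enc/ε₀.
E = k|Q_enc|/r² = (8.99×10^9)(2.98e-5)/(0.101)² = 2.63e7 N/C.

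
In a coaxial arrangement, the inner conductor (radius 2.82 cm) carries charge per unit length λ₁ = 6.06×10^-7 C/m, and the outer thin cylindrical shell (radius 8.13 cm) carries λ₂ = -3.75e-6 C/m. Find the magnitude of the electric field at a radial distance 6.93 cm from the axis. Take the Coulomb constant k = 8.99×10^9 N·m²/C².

E ≈ 1.57×10^5 N/C

Take a coaxial cylindrical Gaussian surface of radius r = 6.93 cm and length L (between the conductors, 2.82 cm < r < 8.13 cm).
The shell at 8.13 cm lies outside the Gaussian surface, so λ_enc = λ₁ = 6.06×10^-7 C/m.
Gauss's law: E·2πrL = λ_enc L/ε₀.
E = 2k|λ_enc|/r = 2(8.99×10^9)(6.06×10^-7)/(0.0693) = 1.57e5 N/C.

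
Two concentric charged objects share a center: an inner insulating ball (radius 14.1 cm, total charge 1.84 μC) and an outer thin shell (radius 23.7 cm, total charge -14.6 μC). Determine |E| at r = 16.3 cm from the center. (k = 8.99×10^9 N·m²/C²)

By spherical symmetry E is radial; choose a Gaussian sphere of radius r = 16.3 cm (between the bodies, 14.1 cm < r < 23.7 cm).
Only the inner charge is enclosed; the outer shell contributes nothing inside itself. Q_enc = 1.84 μC = 1.84×10^-6 C.
Gauss's law: E·4πr² = Q_enc/ε₀.
E = k|Q_enc|/r² = (8.99×10^9)(1.84×10^-6)/(0.163)² = 6.23e5 N/C.

E = 6.23×10^5 V/m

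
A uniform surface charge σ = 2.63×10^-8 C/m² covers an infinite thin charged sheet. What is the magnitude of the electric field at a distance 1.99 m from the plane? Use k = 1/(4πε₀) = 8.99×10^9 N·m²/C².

|E| ≈ 1.49e3 N/C

By planar symmetry E is perpendicular to the sheet and uniform; use a Gaussian pillbox with flat faces of area A on each side of the sheet.
Only the two end caps contribute flux: Φ = 2EA. With Q_enc = σA, Gauss's law gives E = |σ|/(2ε₀).
E = 2πk|σ| = 2π(8.99×10^9)(2.63×10^-8) = 1.49×10^3 N/C.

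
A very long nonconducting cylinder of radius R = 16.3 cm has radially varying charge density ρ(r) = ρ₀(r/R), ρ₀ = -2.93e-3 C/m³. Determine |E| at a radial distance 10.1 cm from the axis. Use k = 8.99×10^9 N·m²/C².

E ≈ 6.91×10^6 N/C

Coaxial Gaussian cylinder, radius r = 10.1 cm, length L (r < R).
λ_enc = ∫₀^r ρ(r')·2πr' dr' = (2πρ₀/R)·r^3/3 = -3.879×10^-5 C/m.
Since E is radial and uniform over the curved surface, Φ = E·2πrL = Q_enc/ε₀ = λ_enc L/ε₀.
E = 2k|λ_enc|/r = 2(8.99×10^9)(3.879e-5)/(0.101) = 6.91×10^6 N/C.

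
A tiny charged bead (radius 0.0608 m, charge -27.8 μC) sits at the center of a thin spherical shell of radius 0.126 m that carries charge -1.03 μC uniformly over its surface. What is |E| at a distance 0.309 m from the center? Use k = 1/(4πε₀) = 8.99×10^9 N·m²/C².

|E| ≈ 2.71×10^6 V/m

By spherical symmetry E is radial; choose a Gaussian sphere of radius r = 0.309 m (r > 0.126 m, enclosing both).
Q_enc = (-27.8 μC) + (-1.03 μC) = -2.883×10^-5 C.
Applying ∮E·dA = Q_enc/ε₀ with Φ = E(4πr²):
E = k|Q_enc|/r² = (8.99×10^9)(2.883e-5)/(0.309)² = 2.71e6 N/C.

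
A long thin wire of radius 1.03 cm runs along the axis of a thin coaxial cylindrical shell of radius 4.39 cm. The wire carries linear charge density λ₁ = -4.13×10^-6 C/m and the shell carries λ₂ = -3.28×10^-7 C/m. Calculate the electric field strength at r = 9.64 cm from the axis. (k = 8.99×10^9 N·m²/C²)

8.31e5 V/m

Coaxial Gaussian cylinder, radius r = 9.64 cm, length L (r > 4.39 cm, enclosing both).
λ_enc = λ₁ + λ₂ = (-4.13×10^-6) + (-3.28×10^-7) = -4.458e-6 C/m.
Gauss's law: E·2πrL = λ_enc L/ε₀.
E = 2k|λ_enc|/r = 2(8.99×10^9)(4.458e-6)/(0.0964) = 8.31×10^5 N/C.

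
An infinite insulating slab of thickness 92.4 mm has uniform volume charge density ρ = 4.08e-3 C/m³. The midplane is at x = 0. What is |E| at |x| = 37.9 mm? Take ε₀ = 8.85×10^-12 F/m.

|E| = 1.75e7 N/C

By symmetry E is perpendicular to the slab. A Gaussian pillbox from −37.9 mm to +37.9 mm (face area A) lies entirely within the slab.
Q_enc = ρ·(2x)·A and flux = 2EA, so 2EA = 2ρxA/ε₀ ⇒ E = |ρ|x/ε₀.
E = (4.08e-3)(0.0379)/(8.85×10^-12) = 1.75e7 N/C.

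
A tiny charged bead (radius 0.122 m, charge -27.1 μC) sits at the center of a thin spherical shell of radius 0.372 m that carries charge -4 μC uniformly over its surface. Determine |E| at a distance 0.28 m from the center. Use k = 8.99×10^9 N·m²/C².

|E| ≈ 3.11×10^6 N/C

By spherical symmetry E is radial; choose a Gaussian sphere of radius r = 0.28 m (between the bodies, 0.122 m < r < 0.372 m).
Only the inner charge is enclosed; the outer shell contributes nothing inside itself. Q_enc = -27.1 μC = -2.71×10^-5 C.
Gauss's law: E·4πr² = Q_enc/ε₀.
E = k|Q_enc|/r² = (8.99×10^9)(2.71×10^-5)/(0.28)² = 3.11×10^6 N/C.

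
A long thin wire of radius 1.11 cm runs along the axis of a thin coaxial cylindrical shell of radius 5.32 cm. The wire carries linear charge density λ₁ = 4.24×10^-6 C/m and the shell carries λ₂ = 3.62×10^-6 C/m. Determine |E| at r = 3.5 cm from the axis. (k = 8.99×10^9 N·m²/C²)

2.18e6 V/m

Coaxial Gaussian cylinder, radius r = 3.5 cm, length L (between the conductors, 1.11 cm < r < 5.32 cm).
Only the inner wire is enclosed; the outer shell contributes nothing inside itself. λ_enc = λ₁ = 4.24e-6 C/m.
By Gauss's law (flux through the curved wall only), E·2πrL = λ_enc L/ε₀.
E = 2k|λ_enc|/r = 2(8.99×10^9)(4.24×10^-6)/(0.035) = 2.18×10^6 N/C.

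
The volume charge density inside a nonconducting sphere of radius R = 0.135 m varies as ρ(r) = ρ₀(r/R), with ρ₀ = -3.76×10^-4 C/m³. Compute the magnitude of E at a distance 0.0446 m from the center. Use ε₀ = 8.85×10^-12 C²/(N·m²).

Take a concentric spherical Gaussian surface of radius r = 0.0446 m (r < R).
Integrate the density: Q_enc = 4π ∫₀^r ρ₀(r'/R)^1 r'² dr' = 4πρ₀ r^4/(4·R) = -3.462×10^-8 C.
Gauss's law: E·4πr² = Q_enc/ε₀.
E = |Q_enc|/(4πε₀r²) = (3.462e-8)/(4π·8.85×10^-12·(0.0446)²) = 1.57×10^5 N/C.

|E| = 1.57e5 N/C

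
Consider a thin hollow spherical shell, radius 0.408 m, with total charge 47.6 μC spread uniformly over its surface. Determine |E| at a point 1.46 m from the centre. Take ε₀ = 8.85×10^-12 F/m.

Symmetry ⇒ E = E(r) r̂. Gaussian sphere of radius r = 1.46 m (r > 0.408 m).
The entire shell is enclosed: Q_enc = 4.76×10^-5 C.
By Gauss's law, ∮E·dA = E·4πr² = Q_enc/ε₀.
E = |Q_enc|/(4πε₀r²) = (4.76e-5)/(4π·8.85×10^-12·(1.46)²) = 2.01×10^5 N/C.

|E| ≈ 2.01×10^5 N/C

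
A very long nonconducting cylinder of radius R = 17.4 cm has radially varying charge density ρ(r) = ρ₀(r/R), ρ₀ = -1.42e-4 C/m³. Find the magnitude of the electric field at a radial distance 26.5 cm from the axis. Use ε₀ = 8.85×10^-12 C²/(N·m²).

Coaxial Gaussian cylinder, radius r = 26.5 cm, length L (r > R, full charge per length enclosed).
λ_enc = 2π ∫₀^R ρ₀(r'/R)^1 r' dr' = 2πρ₀R²/3 = -9.004×10^-6 C/m.
Gauss's law: E·2πrL = λ_enc L/ε₀.
E = |λ_enc|/(2πε₀r) = (9.004e-6)/(2π·8.85×10^-12·0.265) = 6.11×10^5 N/C.

|E| ≈ 6.11e5 N/C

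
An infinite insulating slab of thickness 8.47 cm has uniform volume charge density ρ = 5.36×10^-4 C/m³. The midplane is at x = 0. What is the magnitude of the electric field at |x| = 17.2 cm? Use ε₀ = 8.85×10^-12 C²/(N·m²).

The point |x| = 17.2 cm lies outside the slab (half-thickness 0.04235 m). A symmetric pillbox spanning the full slab encloses Q_enc = ρ·d·A.
Flux = 2EA ⇒ E = |ρ|d/(2ε₀), independent of distance outside.
E = (5.36e-4)(0.0847)/(2·8.85×10^-12) = 2.56×10^6 N/C.

2.56×10^6 N/C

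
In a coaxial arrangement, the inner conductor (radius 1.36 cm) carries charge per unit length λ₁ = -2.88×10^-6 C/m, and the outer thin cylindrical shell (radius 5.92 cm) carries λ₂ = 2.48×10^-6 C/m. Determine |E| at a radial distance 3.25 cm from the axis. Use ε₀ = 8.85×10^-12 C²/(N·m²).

|E| ≈ 1.59×10^6 V/m

Take a coaxial cylindrical Gaussian surface of radius r = 3.25 cm and length L (between the conductors, 1.36 cm < r < 5.92 cm).
Only the inner wire is enclosed; the outer shell contributes nothing inside itself. λ_enc = λ₁ = -2.88×10^-6 C/m.
Since E is radial and uniform over the curved surface, Φ = E·2πrL = Q_enc/ε₀ = λ_enc L/ε₀.
E = |λ_enc|/(2πε₀r) = (2.88×10^-6)/(2π·8.85×10^-12·0.0325) = 1.59e6 N/C.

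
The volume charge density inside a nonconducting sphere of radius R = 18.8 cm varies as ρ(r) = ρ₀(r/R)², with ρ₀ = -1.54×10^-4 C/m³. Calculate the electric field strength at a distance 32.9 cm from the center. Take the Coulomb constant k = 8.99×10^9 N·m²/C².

Symmetry ⇒ E = E(r) r̂. Gaussian sphere of radius r = 32.9 cm (r > R, all charge enclosed).
Q_enc = 4π ∫₀^R ρ₀(r'/R)^2 r'² dr' = 4πρ₀R³/5 = -2.572e-6 C.
By Gauss's law, ∮E·dA = E·4πr² = Q_enc/ε₀.
E = k|Q_enc|/r² = (8.99×10^9)(2.572×10^-6)/(0.329)² = 2.14×10^5 N/C.

E ≈ 2.14e5 N/C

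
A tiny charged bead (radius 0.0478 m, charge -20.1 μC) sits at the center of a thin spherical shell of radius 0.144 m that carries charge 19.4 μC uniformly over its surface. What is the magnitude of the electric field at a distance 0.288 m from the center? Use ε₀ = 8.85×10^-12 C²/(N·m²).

Symmetry ⇒ E = E(r) r̂. Gaussian sphere of radius r = 0.288 m (r > 0.144 m, enclosing both).
Q_enc = (-20.1 μC) + (19.4 μC) = -7.00e-7 C.
Gauss's law: E·4πr² = Q_enc/ε₀.
E = |Q_enc|/(4πε₀r²) = (7.00e-7)/(4π·8.85×10^-12·(0.288)²) = 7.59×10^4 N/C.

E ≈ 7.59×10^4 N/C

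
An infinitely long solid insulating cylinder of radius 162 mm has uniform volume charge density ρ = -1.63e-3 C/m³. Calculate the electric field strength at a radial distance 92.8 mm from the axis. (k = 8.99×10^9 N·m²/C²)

Choose a coaxial cylinder of radius r = 92.8 mm (arbitrary length L) as the Gaussian surface (r < R).
Enclosed charge per unit length: λ_enc = ρ·πr² = (-1.63×10^-3)π(0.0928)² = -4.41×10^-5 C/m.
By Gauss's law (flux through the curved wall only), E·2πrL = λ_enc L/ε₀.
E = 2k|λ_enc|/r = 2(8.99×10^9)(4.41e-5)/(0.0928) = 8.54×10^6 N/C.

|E| ≈ 8.54×10^6 N/C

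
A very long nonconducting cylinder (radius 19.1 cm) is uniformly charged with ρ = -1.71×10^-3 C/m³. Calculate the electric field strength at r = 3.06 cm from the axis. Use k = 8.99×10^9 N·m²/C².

E ≈ 2.96e6 N/C

Choose a coaxial cylinder of radius r = 3.06 cm (arbitrary length L) as the Gaussian surface (r < R).
Enclosed charge per unit length: λ_enc = ρ·πr² = (-1.71×10^-3)π(0.0306)² = -5.03e-6 C/m.
Gauss's law: E·2πrL = λ_enc L/ε₀.
E = 2k|λ_enc|/r = 2(8.99×10^9)(5.03×10^-6)/(0.0306) = 2.96e6 N/C.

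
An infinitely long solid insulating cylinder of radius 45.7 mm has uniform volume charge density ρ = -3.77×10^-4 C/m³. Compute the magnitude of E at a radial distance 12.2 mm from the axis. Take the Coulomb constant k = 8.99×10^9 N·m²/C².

|E| = 2.60×10^5 V/m

By cylindrical symmetry E is radial; use a coaxial Gaussian cylinder of radius 12.2 mm and length L (r < R).
Charge inside radius r per length L is ρ·πr²·L, so λ_enc = ρπr² = -1.763×10^-7 C/m.
Gauss's law: E·2πrL = λ_enc L/ε₀.
E = 2k|λ_enc|/r = 2(8.99×10^9)(1.763×10^-7)/(0.0122) = 2.60×10^5 N/C.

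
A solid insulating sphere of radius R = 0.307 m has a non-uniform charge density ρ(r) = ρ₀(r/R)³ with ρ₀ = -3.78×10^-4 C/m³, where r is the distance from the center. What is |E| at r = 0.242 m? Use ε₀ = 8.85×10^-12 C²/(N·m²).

Symmetry ⇒ E = E(r) r̂. Gaussian sphere of radius r = 0.242 m (r < R).
Integrate the density: Q_enc = 4π ∫₀^r ρ₀(r'/R)^3 r'² dr' = 4πρ₀ r^6/(6·R³) = -5.496×10^-6 C.
Since E is radial and uniform over the Gaussian sphere, Φ = E·4πr² = Q_enc/ε₀.
E = |Q_enc|/(4πε₀r²) = (5.496e-6)/(4π·8.85×10^-12·(0.242)²) = 8.44e5 N/C.

|E| ≈ 8.44e5 N/C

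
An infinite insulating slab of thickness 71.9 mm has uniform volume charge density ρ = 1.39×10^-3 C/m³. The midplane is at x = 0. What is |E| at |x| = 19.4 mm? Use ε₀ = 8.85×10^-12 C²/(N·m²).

|E| ≈ 3.05e6 N/C

By symmetry E is perpendicular to the slab. A Gaussian pillbox from −19.4 mm to +19.4 mm (face area A) lies entirely within the slab.
Q_enc = ρ·(2x)·A and flux = 2EA, so 2EA = 2ρxA/ε₀ ⇒ E = |ρ|x/ε₀.
E = (1.39e-3)(0.0194)/(8.85×10^-12) = 3.05×10^6 N/C.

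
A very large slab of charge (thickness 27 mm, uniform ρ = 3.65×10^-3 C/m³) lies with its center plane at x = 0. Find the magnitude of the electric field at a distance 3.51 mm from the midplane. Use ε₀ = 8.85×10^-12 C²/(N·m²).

By symmetry E is perpendicular to the slab. A Gaussian pillbox from −3.51 mm to +3.51 mm (face area A) lies entirely within the slab.
Q_enc = ρ·(2x)·A and flux = 2EA, so 2EA = 2ρxA/ε₀ ⇒ E = |ρ|x/ε₀.
E = (3.65×10^-3)(0.00351)/(8.85×10^-12) = 1.45×10^6 N/C.

1.45e6 N/C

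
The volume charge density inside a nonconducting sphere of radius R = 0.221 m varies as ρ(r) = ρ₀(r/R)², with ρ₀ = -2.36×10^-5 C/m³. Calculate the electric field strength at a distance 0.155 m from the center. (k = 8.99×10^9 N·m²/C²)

4.07×10^4 N/C

By spherical symmetry E is radial; choose a Gaussian sphere of radius r = 0.155 m (r < R).
Integrate the density: Q_enc = 4π ∫₀^r ρ₀(r'/R)^2 r'² dr' = 4πρ₀ r^5/(5·R²) = -1.086×10^-7 C.
Gauss's law: E·4πr² = Q_enc/ε₀.
E = k|Q_enc|/r² = (8.99×10^9)(1.086e-7)/(0.155)² = 4.07e4 N/C.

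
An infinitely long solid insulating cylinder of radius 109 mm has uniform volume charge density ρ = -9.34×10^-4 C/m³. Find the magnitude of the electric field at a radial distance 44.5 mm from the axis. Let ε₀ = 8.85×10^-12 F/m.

E ≈ 2.35e6 N/C

Take a coaxial cylindrical Gaussian surface of radius r = 44.5 mm and length L (r < R).
Charge inside radius r per length L is ρ·πr²·L, so λ_enc = ρπr² = -5.811×10^-6 C/m.
Since E is radial and uniform over the curved surface, Φ = E·2πrL = Q_enc/ε₀ = λ_enc L/ε₀.
E = |λ_enc|/(2πε₀r) = (5.811×10^-6)/(2π·8.85×10^-12·0.0445) = 2.35×10^6 N/C.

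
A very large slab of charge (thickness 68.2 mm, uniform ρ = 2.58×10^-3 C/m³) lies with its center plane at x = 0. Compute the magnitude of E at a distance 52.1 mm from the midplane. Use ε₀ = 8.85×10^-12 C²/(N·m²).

The point |x| = 52.1 mm lies outside the slab (half-thickness 0.0341 m). A symmetric pillbox spanning the full slab encloses Q_enc = ρ·d·A.
Flux = 2EA ⇒ E = |ρ|d/(2ε₀), independent of distance outside.
E = (2.58×10^-3)(0.0682)/(2·8.85×10^-12) = 9.94e6 N/C.

|E| = 9.94e6 V/m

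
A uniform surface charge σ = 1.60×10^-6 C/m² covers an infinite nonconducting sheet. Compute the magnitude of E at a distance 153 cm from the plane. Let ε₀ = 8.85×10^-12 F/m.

By planar symmetry E is perpendicular to the sheet and uniform; use a Gaussian pillbox with flat faces of area A on each side of the sheet.
Flux Φ = 2EA and Q_enc = σA, so 2EA = σA/ε₀ ⇒ E = |σ|/(2ε₀), independent of distance.
E = |σ|/(2ε₀) = (1.60e-6)/(2·8.85×10^-12) = 9.04×10^4 N/C.

E ≈ 9.04e4 V/m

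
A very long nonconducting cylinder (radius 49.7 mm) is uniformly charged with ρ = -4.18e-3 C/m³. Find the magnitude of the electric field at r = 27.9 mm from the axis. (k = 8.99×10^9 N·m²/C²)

E = 6.59×10^6 N/C

Coaxial Gaussian cylinder, radius r = 27.9 mm, length L (r < R).
Enclosed charge per unit length: λ_enc = ρ·πr² = (-4.18×10^-3)π(0.0279)² = -1.022×10^-5 C/m.
Since E is radial and uniform over the curved surface, Φ = E·2πrL = Q_enc/ε₀ = λ_enc L/ε₀.
E = 2k|λ_enc|/r = 2(8.99×10^9)(1.022e-5)/(0.0279) = 6.59×10^6 N/C.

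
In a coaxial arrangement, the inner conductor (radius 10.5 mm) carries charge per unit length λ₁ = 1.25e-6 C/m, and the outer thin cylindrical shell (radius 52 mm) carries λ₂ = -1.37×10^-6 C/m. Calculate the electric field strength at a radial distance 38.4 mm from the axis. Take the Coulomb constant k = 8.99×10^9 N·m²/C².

E ≈ 5.85×10^5 N/C

Take a coaxial cylindrical Gaussian surface of radius r = 38.4 mm and length L (between the conductors, 10.5 mm < r < 52 mm).
Only the inner wire is enclosed; the outer shell contributes nothing inside itself. λ_enc = λ₁ = 1.25e-6 C/m.
Gauss's law: E·2πrL = λ_enc L/ε₀.
E = 2k|λ_enc|/r = 2(8.99×10^9)(1.25×10^-6)/(0.0384) = 5.85e5 N/C.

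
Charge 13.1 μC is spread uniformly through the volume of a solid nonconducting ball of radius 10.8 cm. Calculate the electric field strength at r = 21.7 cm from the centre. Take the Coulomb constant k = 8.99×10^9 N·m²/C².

Take a concentric spherical Gaussian surface of radius r = 21.7 cm (r > R, so the entire charge is enclosed).
Q_enc = 13.1 μC = 1.31e-5 C.
By Gauss's law, ∮E·dA = E·4πr² = Q_enc/ε₀.
E = k|Q_enc|/r² = (8.99×10^9)(1.31e-5)/(0.217)² = 2.50×10^6 N/C.

E ≈ 2.50×10^6 V/m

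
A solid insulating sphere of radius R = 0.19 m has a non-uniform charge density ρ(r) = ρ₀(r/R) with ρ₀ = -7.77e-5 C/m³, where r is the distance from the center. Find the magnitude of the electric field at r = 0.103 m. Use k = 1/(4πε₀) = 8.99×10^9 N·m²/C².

By spherical symmetry E is radial; choose a Gaussian sphere of radius r = 0.103 m (r < R).
Integrate the density: Q_enc = 4π ∫₀^r ρ₀(r'/R)^1 r'² dr' = 4πρ₀ r^4/(4·R) = -1.446×10^-7 C.
By Gauss's law, ∮E·dA = E·4πr² = Q_enc/ε₀.
E = k|Q_enc|/r² = (8.99×10^9)(1.446×10^-7)/(0.103)² = 1.23e5 N/C.

1.23e5 V/m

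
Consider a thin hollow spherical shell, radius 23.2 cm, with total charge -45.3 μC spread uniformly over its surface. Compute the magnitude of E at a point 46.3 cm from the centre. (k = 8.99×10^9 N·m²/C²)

1.90e6 N/C

Take a concentric spherical Gaussian surface of radius r = 46.3 cm (r > 23.2 cm).
The entire shell is enclosed: Q_enc = -4.53e-5 C.
Applying ∮E·dA = Q_enc/ε₀ with Φ = E(4πr²):
E = k|Q_enc|/r² = (8.99×10^9)(4.53×10^-5)/(0.463)² = 1.90e6 N/C.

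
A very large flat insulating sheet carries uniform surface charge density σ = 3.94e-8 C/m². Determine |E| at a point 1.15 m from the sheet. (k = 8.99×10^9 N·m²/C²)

Choose a cylindrical pillbox piercing the sheet, end faces (area A) parallel to it.
Flux Φ = 2EA and Q_enc = σA, so 2EA = σA/ε₀ ⇒ E = |σ|/(2ε₀), independent of distance.
E = 2πk|σ| = 2π(8.99×10^9)(3.94×10^-8) = 2.23e3 N/C.

E = 2.23×10^3 V/m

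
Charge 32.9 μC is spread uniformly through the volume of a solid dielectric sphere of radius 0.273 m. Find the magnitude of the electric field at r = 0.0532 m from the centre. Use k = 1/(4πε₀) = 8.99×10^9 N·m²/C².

E = 7.73×10^5 N/C

Take a concentric spherical Gaussian surface of radius r = 0.0532 m (r < R).
Only the charge within r is enclosed: Q_enc = Q·(r/R)³ = (32.9 μC)·(0.0532 m/0.273 m)³ = 2.435×10^-7 C.
Applying ∮E·dA = Q_enc/ε₀ with Φ = E(4πr²):
E = k|Q_enc|/r² = (8.99×10^9)(2.435×10^-7)/(0.0532)² = 7.73×10^5 N/C.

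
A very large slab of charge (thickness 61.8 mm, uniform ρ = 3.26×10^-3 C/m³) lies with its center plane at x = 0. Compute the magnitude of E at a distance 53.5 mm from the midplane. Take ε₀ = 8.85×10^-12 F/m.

|E| ≈ 1.14×10^7 N/C

The point |x| = 53.5 mm lies outside the slab (half-thickness 0.0309 m). A symmetric pillbox spanning the full slab encloses Q_enc = ρ·d·A.
Flux = 2EA ⇒ E = |ρ|d/(2ε₀), independent of distance outside.
E = (3.26×10^-3)(0.0618)/(2·8.85×10^-12) = 1.14e7 N/C.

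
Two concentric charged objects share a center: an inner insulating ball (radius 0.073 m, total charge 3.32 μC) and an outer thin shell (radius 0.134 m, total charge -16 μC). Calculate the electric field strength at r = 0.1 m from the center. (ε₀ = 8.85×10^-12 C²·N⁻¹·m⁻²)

Take a concentric spherical Gaussian surface of radius r = 0.1 m (between the bodies, 0.073 m < r < 0.134 m).
Only the inner charge is enclosed; the outer shell contributes nothing inside itself. Q_enc = 3.32 μC = 3.32×10^-6 C.
Applying ∮E·dA = Q_enc/ε₀ with Φ = E(4πr²):
E = |Q_enc|/(4πε₀r²) = (3.32×10^-6)/(4π·8.85×10^-12·(0.1)²) = 2.99×10^6 N/C.

E = 2.99×10^6 V/m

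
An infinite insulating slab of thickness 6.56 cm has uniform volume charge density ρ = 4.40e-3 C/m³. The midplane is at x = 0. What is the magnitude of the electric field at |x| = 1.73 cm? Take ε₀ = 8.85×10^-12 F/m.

|E| ≈ 8.60×10^6 V/m

By symmetry E is perpendicular to the slab. A Gaussian pillbox from −1.73 cm to +1.73 cm (face area A) lies entirely within the slab.
Q_enc = ρ·(2x)·A and flux = 2EA, so 2EA = 2ρxA/ε₀ ⇒ E = |ρ|x/ε₀.
E = (4.40e-3)(0.0173)/(8.85×10^-12) = 8.60×10^6 N/C.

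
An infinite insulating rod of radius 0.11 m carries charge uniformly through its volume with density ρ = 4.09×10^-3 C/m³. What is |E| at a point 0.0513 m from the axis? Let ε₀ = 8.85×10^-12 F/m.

Choose a coaxial cylinder of radius r = 0.0513 m (arbitrary length L) as the Gaussian surface (r < R).
Enclosed charge per unit length: λ_enc = ρ·πr² = (4.09e-3)π(0.0513)² = 3.381×10^-5 C/m.
By Gauss's law (flux through the curved wall only), E·2πrL = λ_enc L/ε₀.
E = |λ_enc|/(2πε₀r) = (3.381×10^-5)/(2π·8.85×10^-12·0.0513) = 1.19e7 N/C.

|E| = 1.19×10^7 N/C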